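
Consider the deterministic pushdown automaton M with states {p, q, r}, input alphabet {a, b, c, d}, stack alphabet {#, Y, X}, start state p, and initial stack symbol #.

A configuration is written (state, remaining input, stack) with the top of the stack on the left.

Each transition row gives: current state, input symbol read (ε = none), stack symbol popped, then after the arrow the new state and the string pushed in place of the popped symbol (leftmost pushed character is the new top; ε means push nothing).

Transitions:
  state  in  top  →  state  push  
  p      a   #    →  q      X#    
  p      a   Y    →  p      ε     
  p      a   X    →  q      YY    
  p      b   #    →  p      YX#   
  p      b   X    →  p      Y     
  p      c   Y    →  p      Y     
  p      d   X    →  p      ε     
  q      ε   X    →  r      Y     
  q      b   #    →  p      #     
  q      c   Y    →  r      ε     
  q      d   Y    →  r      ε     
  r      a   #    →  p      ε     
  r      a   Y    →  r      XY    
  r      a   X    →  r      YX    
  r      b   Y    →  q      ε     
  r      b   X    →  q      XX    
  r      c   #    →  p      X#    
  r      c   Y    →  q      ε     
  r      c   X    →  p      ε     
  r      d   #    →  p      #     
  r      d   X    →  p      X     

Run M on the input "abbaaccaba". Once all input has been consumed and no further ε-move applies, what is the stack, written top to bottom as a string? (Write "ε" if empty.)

(p, abbaaccaba, #)
  read a, top #: go to q, push X# → (q, bbaaccaba, X#)
  ε-move, top X: go to r, push Y → (r, bbaaccaba, Y#)
  read b, top Y: go to q, push ε → (q, baaccaba, #)
  read b, top #: go to p, push # → (p, aaccaba, #)
  read a, top #: go to q, push X# → (q, accaba, X#)
  ε-move, top X: go to r, push Y → (r, accaba, Y#)
  read a, top Y: go to r, push XY → (r, ccaba, XY#)
  read c, top X: go to p, push ε → (p, caba, Y#)
  read c, top Y: go to p, push Y → (p, aba, Y#)
  read a, top Y: go to p, push ε → (p, ba, #)
  read b, top #: go to p, push YX# → (p, a, YX#)
  read a, top Y: go to p, push ε → (p, ε, X#)
All input consumed in state p with stack X#.

X#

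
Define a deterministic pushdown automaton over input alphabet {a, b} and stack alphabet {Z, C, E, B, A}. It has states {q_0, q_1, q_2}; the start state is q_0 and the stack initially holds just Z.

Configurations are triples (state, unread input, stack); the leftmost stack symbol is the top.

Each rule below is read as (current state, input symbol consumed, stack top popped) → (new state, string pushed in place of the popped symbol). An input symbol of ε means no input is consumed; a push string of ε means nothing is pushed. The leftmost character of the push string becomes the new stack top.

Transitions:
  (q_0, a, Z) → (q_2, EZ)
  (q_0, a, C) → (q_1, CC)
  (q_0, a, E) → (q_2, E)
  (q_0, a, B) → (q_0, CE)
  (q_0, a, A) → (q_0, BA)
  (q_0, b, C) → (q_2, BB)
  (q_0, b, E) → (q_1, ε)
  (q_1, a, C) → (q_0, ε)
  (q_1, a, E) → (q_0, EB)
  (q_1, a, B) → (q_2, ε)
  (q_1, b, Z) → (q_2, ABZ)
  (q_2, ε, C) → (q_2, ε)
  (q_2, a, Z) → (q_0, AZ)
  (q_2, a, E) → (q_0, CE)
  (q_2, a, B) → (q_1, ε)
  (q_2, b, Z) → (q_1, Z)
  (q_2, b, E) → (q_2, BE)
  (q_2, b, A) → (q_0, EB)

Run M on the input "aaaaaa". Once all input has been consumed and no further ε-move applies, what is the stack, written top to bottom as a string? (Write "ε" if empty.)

(q_0, aaaaaa, Z)
  read a, top Z: go to q_2, push EZ → (q_2, aaaaa, EZ)
  read a, top E: go to q_0, push CE → (q_0, aaaa, CEZ)
  read a, top C: go to q_1, push CC → (q_1, aaa, CCEZ)
  read a, top C: go to q_0, push ε → (q_0, aa, CEZ)
  read a, top C: go to q_1, push CC → (q_1, a, CCEZ)
  read a, top C: go to q_0, push ε → (q_0, ε, CEZ)
All input consumed in state q_0 with stack CEZ.

CEZ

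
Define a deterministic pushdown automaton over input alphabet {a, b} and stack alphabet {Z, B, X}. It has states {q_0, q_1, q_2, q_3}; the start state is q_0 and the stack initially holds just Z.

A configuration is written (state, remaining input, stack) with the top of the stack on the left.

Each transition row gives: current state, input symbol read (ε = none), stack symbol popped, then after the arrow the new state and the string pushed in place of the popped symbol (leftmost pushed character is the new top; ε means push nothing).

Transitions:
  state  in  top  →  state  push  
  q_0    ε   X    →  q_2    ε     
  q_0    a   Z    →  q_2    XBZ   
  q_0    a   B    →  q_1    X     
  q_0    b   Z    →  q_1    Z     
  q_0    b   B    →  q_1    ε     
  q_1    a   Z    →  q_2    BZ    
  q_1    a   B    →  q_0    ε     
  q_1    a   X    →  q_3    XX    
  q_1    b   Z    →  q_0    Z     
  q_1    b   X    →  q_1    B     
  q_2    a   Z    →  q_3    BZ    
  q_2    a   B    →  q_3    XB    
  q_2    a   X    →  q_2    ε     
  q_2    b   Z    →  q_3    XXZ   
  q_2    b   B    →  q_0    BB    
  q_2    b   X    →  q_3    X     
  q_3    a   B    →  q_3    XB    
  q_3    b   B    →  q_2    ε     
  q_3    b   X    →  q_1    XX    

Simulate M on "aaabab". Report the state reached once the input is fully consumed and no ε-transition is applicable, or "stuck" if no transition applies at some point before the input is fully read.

(q_0, aaabab, Z)
  read a, top Z: go to q_2, push XBZ → (q_2, aabab, XBZ)
  read a, top X: go to q_2, push ε → (q_2, abab, BZ)
  read a, top B: go to q_3, push XB → (q_3, bab, XBZ)
  read b, top X: go to q_1, push XX → (q_1, ab, XXBZ)
  read a, top X: go to q_3, push XX → (q_3, b, XXXBZ)
  read b, top X: go to q_1, push XX → (q_1, ε, XXXXBZ)
All input consumed; M is in state q_1.

q_1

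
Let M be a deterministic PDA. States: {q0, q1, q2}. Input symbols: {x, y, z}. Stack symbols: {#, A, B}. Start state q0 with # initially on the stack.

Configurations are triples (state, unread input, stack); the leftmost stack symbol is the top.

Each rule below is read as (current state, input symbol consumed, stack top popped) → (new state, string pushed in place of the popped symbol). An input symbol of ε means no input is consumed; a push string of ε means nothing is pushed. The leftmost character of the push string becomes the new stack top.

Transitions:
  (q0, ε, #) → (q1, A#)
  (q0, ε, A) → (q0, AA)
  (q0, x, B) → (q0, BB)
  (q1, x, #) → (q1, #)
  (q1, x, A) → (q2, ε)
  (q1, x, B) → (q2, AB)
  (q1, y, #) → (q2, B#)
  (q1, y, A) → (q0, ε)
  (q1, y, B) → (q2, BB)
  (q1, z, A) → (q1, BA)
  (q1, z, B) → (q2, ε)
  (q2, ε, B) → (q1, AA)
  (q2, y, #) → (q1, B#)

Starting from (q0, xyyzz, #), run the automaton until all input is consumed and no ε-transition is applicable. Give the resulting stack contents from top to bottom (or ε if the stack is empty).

AAB#

(q0, xyyzz, #) ⊢ (q1, xyyzz, A#) ⊢ (q2, yyzz, #) ⊢ (q1, yzz, B#) ⊢ (q2, zz, BB#) ⊢ (q1, zz, AAB#) ⊢ (q1, z, BAAB#) ⊢ (q2, ε, AAB#)
All input consumed in state q2 with stack AAB#.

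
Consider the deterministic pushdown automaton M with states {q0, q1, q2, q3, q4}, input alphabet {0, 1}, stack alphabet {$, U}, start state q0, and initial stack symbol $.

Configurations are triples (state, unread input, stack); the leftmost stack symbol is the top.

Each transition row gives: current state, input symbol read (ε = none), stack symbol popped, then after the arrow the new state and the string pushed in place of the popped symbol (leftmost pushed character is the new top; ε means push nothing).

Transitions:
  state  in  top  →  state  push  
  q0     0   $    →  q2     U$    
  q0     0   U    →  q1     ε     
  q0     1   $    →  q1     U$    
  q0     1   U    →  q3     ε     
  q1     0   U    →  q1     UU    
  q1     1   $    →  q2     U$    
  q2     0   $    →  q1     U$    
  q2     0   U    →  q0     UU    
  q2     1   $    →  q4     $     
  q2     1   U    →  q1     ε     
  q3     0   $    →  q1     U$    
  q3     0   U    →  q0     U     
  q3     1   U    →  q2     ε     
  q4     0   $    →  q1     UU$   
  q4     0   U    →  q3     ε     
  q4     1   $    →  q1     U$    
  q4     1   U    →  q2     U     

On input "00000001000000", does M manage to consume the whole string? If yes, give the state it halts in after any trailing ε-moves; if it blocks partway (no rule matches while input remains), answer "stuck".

(q0, 00000001000000, $)
  read 0, top $: go to q2, push U$ → (q2, 0000001000000, U$)
  read 0, top U: go to q0, push UU → (q0, 000001000000, UU$)
  read 0, top U: go to q1, push ε → (q1, 00001000000, U$)
  read 0, top U: go to q1, push UU → (q1, 0001000000, UU$)
  read 0, top U: go to q1, push UU → (q1, 001000000, UUU$)
  read 0, top U: go to q1, push UU → (q1, 01000000, UUUU$)
  read 0, top U: go to q1, push UU → (q1, 1000000, UUUUU$)
No transition for (q1, 1, top U); M blocks with input 1000000 remaining.

stuck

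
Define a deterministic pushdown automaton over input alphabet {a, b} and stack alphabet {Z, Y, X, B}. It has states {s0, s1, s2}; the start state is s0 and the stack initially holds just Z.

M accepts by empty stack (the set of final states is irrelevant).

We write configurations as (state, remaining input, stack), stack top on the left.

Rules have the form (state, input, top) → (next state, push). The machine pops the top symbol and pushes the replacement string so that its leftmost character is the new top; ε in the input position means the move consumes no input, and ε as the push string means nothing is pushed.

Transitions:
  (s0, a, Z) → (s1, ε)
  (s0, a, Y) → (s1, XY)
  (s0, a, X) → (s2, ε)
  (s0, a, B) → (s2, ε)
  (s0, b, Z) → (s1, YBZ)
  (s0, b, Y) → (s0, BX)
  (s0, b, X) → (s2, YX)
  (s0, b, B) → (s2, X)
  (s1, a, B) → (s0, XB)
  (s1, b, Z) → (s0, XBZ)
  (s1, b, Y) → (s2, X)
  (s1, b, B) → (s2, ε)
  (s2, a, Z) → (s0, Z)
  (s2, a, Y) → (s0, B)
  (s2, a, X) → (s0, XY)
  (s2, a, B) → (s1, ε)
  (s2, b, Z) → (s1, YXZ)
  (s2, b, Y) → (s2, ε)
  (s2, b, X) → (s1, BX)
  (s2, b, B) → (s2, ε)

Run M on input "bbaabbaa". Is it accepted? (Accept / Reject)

(s0, bbaabbaa, Z)
  read b, top Z: go to s1, push YBZ → (s1, baabbaa, YBZ)
  read b, top Y: go to s2, push X → (s2, aabbaa, XBZ)
  read a, top X: go to s0, push XY → (s0, abbaa, XYBZ)
  read a, top X: go to s2, push ε → (s2, bbaa, YBZ)
  read b, top Y: go to s2, push ε → (s2, baa, BZ)
  read b, top B: go to s2, push ε → (s2, aa, Z)
  read a, top Z: go to s0, push Z → (s0, a, Z)
  read a, top Z: go to s1, push ε → (s1, ε, ε)
All input consumed and the stack is empty.

Accept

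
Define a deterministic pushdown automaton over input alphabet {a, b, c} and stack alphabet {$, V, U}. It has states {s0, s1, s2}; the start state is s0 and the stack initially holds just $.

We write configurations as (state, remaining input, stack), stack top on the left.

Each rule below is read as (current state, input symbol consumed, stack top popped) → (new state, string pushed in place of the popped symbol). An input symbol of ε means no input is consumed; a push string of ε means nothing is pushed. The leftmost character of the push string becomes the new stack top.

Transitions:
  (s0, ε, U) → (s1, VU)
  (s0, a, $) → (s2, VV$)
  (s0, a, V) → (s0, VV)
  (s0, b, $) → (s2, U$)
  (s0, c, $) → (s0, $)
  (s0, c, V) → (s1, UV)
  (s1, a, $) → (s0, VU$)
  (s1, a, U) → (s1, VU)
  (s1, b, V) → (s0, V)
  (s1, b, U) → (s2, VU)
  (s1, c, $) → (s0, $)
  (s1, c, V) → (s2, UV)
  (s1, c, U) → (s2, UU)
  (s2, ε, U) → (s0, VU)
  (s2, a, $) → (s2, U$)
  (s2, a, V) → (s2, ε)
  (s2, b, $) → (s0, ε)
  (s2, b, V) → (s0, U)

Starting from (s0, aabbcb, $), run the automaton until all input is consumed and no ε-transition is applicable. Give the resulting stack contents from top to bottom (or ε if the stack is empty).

VUVU$

(s0, aabbcb, $)
  read a, top $: go to s2, push VV$ → (s2, abbcb, VV$)
  read a, top V: go to s2, push ε → (s2, bbcb, V$)
  read b, top V: go to s0, push U → (s0, bcb, U$)
  ε-move, top U: go to s1, push VU → (s1, bcb, VU$)
  read b, top V: go to s0, push V → (s0, cb, VU$)
  read c, top V: go to s1, push UV → (s1, b, UVU$)
  read b, top U: go to s2, push VU → (s2, ε, VUVU$)
All input consumed in state s2 with stack VUVU$.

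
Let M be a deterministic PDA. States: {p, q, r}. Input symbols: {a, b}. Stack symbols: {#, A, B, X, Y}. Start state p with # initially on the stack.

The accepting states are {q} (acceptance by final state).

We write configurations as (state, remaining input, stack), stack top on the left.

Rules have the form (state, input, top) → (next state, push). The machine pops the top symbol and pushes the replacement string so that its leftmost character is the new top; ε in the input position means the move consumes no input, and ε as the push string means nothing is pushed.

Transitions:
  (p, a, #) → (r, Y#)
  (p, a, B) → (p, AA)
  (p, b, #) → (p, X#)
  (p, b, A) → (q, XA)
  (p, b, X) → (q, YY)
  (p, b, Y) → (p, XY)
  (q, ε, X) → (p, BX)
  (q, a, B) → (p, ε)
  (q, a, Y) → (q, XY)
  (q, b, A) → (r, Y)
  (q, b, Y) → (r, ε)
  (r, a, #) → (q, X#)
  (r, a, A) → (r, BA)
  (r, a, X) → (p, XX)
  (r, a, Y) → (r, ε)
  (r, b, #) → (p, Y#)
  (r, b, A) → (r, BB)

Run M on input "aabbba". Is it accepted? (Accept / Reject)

(p, aabbba, #)
  read a, top #: go to r, push Y# → (r, abbba, Y#)
  read a, top Y: go to r, push ε → (r, bbba, #)
  read b, top #: go to p, push Y# → (p, bba, Y#)
  read b, top Y: go to p, push XY → (p, ba, XY#)
  read b, top X: go to q, push YY → (q, a, YYY#)
  read a, top Y: go to q, push XY → (q, ε, XYYY#)
All input consumed; state q ∈ F.

Accept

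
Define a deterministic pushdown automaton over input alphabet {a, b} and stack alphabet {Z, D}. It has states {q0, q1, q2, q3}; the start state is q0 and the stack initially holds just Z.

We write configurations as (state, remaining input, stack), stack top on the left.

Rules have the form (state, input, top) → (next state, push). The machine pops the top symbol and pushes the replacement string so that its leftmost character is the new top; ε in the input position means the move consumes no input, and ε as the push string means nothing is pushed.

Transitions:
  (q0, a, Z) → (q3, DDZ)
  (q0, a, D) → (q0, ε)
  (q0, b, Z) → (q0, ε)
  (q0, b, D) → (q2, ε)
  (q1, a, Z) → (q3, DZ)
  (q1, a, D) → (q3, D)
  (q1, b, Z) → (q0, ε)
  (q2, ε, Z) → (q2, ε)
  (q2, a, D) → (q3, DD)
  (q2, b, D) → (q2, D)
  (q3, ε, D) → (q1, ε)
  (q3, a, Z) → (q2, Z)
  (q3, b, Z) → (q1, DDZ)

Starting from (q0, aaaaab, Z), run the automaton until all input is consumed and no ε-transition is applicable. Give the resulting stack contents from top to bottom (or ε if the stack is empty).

(q0, aaaaab, Z) ⊢ (q3, aaaab, DDZ) ⊢ (q1, aaaab, DZ) ⊢ (q3, aaab, DZ) ⊢ (q1, aaab, Z) ⊢ (q3, aab, DZ) ⊢ (q1, aab, Z) ⊢ (q3, ab, DZ) ⊢ (q1, ab, Z) ⊢ (q3, b, DZ) ⊢ (q1, b, Z) ⊢ (q0, ε, ε)
All input consumed in state q0 with stack ε.

ε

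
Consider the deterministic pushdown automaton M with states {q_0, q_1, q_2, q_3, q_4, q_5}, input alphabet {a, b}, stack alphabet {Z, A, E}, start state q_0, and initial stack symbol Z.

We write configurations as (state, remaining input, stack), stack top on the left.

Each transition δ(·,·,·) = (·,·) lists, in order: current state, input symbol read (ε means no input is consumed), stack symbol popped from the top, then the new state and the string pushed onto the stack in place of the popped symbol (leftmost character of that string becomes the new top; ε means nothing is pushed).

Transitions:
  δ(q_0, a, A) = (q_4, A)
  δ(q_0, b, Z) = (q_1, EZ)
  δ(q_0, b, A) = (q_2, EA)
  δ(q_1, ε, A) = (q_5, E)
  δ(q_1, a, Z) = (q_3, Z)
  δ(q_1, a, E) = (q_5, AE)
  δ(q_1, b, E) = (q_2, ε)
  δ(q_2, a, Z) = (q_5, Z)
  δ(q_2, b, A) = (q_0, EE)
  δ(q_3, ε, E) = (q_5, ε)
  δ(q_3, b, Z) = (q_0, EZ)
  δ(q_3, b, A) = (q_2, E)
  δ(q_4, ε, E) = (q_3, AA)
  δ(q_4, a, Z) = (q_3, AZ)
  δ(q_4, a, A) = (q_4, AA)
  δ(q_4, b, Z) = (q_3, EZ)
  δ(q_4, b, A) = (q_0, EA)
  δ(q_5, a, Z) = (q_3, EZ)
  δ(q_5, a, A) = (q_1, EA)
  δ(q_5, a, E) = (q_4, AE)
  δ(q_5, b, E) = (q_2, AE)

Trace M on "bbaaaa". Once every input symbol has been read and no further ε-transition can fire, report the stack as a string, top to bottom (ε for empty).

(q_0, bbaaaa, Z)
  read b, top Z: go to q_1, push EZ → (q_1, baaaa, EZ)
  read b, top E: go to q_2, push ε → (q_2, aaaa, Z)
  read a, top Z: go to q_5, push Z → (q_5, aaa, Z)
  read a, top Z: go to q_3, push EZ → (q_3, aa, EZ)
  ε-move, top E: go to q_5, push ε → (q_5, aa, Z)
  read a, top Z: go to q_3, push EZ → (q_3, a, EZ)
  ε-move, top E: go to q_5, push ε → (q_5, a, Z)
  read a, top Z: go to q_3, push EZ → (q_3, ε, EZ)
  ε-move, top E: go to q_5, push ε → (q_5, ε, Z)
All input consumed in state q_5 with stack Z.

Z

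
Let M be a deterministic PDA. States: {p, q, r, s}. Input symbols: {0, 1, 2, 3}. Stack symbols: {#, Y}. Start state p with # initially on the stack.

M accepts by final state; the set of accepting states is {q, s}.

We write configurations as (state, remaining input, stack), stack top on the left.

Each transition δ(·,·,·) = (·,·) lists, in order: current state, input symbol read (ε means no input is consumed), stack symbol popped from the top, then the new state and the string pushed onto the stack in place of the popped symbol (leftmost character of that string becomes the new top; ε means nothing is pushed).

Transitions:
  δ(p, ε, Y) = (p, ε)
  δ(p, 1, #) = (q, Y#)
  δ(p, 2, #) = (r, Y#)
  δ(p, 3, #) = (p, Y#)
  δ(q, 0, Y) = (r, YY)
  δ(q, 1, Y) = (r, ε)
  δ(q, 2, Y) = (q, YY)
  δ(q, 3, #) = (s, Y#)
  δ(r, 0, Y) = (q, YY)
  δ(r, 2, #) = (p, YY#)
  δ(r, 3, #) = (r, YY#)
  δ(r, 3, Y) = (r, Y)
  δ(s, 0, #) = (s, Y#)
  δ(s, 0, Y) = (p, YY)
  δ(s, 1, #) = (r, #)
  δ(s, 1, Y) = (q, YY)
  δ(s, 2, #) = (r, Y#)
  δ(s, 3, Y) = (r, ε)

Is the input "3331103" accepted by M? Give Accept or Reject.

(p, 3331103, #)
  read 3, top #: go to p, push Y# → (p, 331103, Y#)
  ε-move, top Y: go to p, push ε → (p, 331103, #)
  read 3, top #: go to p, push Y# → (p, 31103, Y#)
  ε-move, top Y: go to p, push ε → (p, 31103, #)
  read 3, top #: go to p, push Y# → (p, 1103, Y#)
  ε-move, top Y: go to p, push ε → (p, 1103, #)
  read 1, top #: go to q, push Y# → (q, 103, Y#)
  read 1, top Y: go to r, push ε → (r, 03, #)
No transition applies at (r, 03, #); input not fully consumed.

Reject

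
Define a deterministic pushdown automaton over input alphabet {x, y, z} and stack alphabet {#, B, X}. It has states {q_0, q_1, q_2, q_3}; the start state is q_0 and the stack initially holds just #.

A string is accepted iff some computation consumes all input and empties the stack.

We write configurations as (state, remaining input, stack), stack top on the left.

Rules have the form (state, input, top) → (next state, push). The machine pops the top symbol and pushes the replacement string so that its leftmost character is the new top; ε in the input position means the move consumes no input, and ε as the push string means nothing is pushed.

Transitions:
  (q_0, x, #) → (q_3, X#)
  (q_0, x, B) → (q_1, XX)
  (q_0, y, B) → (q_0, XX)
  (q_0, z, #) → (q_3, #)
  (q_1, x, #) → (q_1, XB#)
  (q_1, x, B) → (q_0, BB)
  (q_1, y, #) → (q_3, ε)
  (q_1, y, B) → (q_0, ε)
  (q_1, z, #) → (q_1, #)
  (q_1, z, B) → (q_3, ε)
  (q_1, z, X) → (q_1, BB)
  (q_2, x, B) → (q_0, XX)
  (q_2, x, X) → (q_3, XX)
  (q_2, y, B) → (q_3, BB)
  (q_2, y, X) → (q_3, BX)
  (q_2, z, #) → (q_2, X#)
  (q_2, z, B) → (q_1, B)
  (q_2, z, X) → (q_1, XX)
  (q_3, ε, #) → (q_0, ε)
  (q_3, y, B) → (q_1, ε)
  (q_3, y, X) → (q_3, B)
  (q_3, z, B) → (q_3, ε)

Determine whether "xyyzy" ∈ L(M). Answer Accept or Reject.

(q_0, xyyzy, #) ⊢ (q_3, yyzy, X#) ⊢ (q_3, yzy, B#) ⊢ (q_1, zy, #) ⊢ (q_1, y, #) ⊢ (q_3, ε, ε)
All input consumed and the stack is empty.

Accept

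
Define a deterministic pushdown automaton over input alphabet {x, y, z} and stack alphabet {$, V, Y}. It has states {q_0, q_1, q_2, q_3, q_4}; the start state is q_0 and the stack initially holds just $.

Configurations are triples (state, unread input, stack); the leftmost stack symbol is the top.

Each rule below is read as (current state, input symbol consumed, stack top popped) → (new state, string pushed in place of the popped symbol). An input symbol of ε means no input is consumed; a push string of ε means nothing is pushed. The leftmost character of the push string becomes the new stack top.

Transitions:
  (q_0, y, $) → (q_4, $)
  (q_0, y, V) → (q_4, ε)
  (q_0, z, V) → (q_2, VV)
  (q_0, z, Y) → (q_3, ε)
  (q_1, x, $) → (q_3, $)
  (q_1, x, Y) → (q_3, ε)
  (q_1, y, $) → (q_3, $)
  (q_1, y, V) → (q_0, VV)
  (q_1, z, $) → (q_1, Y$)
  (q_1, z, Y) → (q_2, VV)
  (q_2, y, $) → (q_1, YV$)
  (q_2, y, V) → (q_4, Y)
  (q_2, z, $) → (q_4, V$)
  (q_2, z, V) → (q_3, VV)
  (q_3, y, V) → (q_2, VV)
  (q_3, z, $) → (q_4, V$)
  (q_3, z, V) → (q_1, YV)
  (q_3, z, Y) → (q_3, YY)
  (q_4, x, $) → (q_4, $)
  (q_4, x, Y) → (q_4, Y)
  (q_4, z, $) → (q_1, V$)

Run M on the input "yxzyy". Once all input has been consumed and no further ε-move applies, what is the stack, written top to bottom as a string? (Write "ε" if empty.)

(q_0, yxzyy, $) ⊢ (q_4, xzyy, $) ⊢ (q_4, zyy, $) ⊢ (q_1, yy, V$) ⊢ (q_0, y, VV$) ⊢ (q_4, ε, V$)
All input consumed in state q_4 with stack V$.

V$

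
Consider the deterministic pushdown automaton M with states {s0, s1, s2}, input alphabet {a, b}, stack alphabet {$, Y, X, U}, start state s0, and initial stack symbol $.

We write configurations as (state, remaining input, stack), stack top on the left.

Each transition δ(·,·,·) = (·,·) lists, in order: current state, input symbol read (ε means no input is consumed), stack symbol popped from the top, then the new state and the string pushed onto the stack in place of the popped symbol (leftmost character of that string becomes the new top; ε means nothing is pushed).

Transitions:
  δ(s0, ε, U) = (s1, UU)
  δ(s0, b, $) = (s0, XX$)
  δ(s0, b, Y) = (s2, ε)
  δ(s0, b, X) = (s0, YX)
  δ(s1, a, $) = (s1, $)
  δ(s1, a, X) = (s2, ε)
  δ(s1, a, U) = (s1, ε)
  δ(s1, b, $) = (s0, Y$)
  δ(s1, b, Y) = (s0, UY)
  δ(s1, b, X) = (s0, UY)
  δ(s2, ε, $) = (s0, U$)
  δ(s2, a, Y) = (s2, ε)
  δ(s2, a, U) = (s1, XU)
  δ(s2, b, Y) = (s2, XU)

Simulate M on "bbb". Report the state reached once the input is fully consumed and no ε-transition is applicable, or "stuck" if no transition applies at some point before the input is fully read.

s2

(s0, bbb, $)
  read b, top $: go to s0, push XX$ → (s0, bb, XX$)
  read b, top X: go to s0, push YX → (s0, b, YXX$)
  read b, top Y: go to s2, push ε → (s2, ε, XX$)
All input consumed; M is in state s2.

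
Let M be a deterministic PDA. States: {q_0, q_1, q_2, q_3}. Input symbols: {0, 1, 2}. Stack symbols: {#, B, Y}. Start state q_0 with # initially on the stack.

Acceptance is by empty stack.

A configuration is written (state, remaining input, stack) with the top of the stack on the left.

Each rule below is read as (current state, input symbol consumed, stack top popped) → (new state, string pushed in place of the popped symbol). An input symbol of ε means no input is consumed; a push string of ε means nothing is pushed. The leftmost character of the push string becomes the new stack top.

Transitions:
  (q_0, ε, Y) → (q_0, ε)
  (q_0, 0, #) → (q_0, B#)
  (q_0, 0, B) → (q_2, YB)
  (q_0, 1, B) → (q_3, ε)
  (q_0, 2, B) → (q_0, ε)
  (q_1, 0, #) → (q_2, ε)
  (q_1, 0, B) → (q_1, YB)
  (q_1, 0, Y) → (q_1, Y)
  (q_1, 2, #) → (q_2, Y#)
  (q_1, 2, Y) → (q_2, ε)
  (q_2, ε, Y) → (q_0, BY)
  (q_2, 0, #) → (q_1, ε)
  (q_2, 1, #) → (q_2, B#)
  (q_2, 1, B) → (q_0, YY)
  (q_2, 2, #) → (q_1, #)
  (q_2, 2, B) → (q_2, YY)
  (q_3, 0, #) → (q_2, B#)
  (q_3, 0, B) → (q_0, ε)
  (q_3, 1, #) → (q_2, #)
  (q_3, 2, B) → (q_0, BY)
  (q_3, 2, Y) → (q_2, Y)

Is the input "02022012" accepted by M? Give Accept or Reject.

(q_0, 02022012, #)
  read 0, top #: go to q_0, push B# → (q_0, 2022012, B#)
  read 2, top B: go to q_0, push ε → (q_0, 022012, #)
  read 0, top #: go to q_0, push B# → (q_0, 22012, B#)
  read 2, top B: go to q_0, push ε → (q_0, 2012, #)
No transition applies at (q_0, 2012, #); input not fully consumed.

Reject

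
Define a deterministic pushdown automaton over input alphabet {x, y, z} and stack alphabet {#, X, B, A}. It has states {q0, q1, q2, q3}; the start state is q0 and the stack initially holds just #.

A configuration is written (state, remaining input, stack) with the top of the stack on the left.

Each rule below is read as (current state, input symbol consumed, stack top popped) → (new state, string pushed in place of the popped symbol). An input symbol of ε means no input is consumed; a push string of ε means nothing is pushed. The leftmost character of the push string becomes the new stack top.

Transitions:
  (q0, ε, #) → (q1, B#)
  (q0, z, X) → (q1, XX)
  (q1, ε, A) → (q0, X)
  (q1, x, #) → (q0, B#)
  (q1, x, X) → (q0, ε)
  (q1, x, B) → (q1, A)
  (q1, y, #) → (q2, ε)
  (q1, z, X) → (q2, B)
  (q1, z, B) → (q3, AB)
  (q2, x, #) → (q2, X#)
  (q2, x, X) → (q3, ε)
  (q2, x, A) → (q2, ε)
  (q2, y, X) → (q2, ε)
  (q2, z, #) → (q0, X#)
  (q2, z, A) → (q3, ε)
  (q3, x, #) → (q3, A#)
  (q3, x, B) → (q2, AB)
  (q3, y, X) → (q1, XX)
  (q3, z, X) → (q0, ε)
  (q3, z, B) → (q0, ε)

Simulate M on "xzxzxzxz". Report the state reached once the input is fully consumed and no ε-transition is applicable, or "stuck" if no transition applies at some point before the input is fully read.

(q0, xzxzxzxz, #)
  ε-move, top #: go to q1, push B# → (q1, xzxzxzxz, B#)
  read x, top B: go to q1, push A → (q1, zxzxzxz, A#)
  ε-move, top A: go to q0, push X → (q0, zxzxzxz, X#)
  read z, top X: go to q1, push XX → (q1, xzxzxz, XX#)
  read x, top X: go to q0, push ε → (q0, zxzxz, X#)
  read z, top X: go to q1, push XX → (q1, xzxz, XX#)
  read x, top X: go to q0, push ε → (q0, zxz, X#)
  read z, top X: go to q1, push XX → (q1, xz, XX#)
  read x, top X: go to q0, push ε → (q0, z, X#)
  read z, top X: go to q1, push XX → (q1, ε, XX#)
All input consumed; M is in state q1.

q1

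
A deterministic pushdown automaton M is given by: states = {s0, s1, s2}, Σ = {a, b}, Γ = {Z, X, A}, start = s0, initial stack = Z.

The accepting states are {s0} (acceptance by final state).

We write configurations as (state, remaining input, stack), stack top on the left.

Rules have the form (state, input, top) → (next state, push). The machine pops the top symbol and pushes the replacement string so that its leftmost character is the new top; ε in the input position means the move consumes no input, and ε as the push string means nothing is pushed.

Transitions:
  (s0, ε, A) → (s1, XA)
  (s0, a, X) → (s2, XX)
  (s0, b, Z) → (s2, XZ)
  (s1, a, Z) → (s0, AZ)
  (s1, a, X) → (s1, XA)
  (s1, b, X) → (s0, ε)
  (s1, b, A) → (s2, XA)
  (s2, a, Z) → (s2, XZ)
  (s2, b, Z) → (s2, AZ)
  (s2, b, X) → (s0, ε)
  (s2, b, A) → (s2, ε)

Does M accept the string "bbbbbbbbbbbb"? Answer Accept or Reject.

Accept

(s0, bbbbbbbbbbbb, Z)
  read b, top Z: go to s2, push XZ → (s2, bbbbbbbbbbb, XZ)
  read b, top X: go to s0, push ε → (s0, bbbbbbbbbb, Z)
  read b, top Z: go to s2, push XZ → (s2, bbbbbbbbb, XZ)
  read b, top X: go to s0, push ε → (s0, bbbbbbbb, Z)
  read b, top Z: go to s2, push XZ → (s2, bbbbbbb, XZ)
  read b, top X: go to s0, push ε → (s0, bbbbbb, Z)
  read b, top Z: go to s2, push XZ → (s2, bbbbb, XZ)
  read b, top X: go to s0, push ε → (s0, bbbb, Z)
  read b, top Z: go to s2, push XZ → (s2, bbb, XZ)
  read b, top X: go to s0, push ε → (s0, bb, Z)
  read b, top Z: go to s2, push XZ → (s2, b, XZ)
  read b, top X: go to s0, push ε → (s0, ε, Z)
All input consumed; state s0 ∈ F.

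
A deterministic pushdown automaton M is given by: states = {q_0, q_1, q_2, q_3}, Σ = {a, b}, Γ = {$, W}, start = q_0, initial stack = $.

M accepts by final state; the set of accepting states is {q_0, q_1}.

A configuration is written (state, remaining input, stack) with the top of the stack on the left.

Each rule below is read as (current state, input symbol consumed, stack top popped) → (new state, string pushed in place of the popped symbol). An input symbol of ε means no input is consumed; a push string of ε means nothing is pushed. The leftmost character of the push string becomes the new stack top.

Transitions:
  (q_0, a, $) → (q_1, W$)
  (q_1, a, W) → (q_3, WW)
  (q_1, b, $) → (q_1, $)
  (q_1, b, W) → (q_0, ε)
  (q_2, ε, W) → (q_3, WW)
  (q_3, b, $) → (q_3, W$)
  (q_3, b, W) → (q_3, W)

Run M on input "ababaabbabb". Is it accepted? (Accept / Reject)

(q_0, ababaabbabb, $)
  read a, top $: go to q_1, push W$ → (q_1, babaabbabb, W$)
  read b, top W: go to q_0, push ε → (q_0, abaabbabb, $)
  read a, top $: go to q_1, push W$ → (q_1, baabbabb, W$)
  read b, top W: go to q_0, push ε → (q_0, aabbabb, $)
  read a, top $: go to q_1, push W$ → (q_1, abbabb, W$)
  read a, top W: go to q_3, push WW → (q_3, bbabb, WW$)
  read b, top W: go to q_3, push W → (q_3, babb, WW$)
  read b, top W: go to q_3, push W → (q_3, abb, WW$)
No transition applies at (q_3, abb, WW$); input not fully consumed.

Reject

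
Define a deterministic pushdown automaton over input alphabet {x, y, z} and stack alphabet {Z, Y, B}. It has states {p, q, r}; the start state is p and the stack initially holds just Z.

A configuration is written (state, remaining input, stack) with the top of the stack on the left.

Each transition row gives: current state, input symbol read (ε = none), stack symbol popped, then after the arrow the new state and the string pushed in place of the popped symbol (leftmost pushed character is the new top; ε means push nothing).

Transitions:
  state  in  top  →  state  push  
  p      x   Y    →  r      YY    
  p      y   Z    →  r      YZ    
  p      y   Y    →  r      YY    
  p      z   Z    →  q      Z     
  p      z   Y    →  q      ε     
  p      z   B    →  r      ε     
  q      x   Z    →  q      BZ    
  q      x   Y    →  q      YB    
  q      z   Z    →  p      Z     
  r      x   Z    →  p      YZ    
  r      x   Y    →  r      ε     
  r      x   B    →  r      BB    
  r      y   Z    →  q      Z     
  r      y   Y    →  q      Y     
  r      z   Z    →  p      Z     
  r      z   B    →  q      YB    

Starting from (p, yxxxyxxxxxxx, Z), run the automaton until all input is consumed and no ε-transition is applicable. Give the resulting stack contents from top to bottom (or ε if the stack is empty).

YBBBBBBBYZ

(p, yxxxyxxxxxxx, Z)
  read y, top Z: go to r, push YZ → (r, xxxyxxxxxxx, YZ)
  read x, top Y: go to r, push ε → (r, xxyxxxxxxx, Z)
  read x, top Z: go to p, push YZ → (p, xyxxxxxxx, YZ)
  read x, top Y: go to r, push YY → (r, yxxxxxxx, YYZ)
  read y, top Y: go to q, push Y → (q, xxxxxxx, YYZ)
  read x, top Y: go to q, push YB → (q, xxxxxx, YBYZ)
  read x, top Y: go to q, push YB → (q, xxxxx, YBBYZ)
  read x, top Y: go to q, push YB → (q, xxxx, YBBBYZ)
  read x, top Y: go to q, push YB → (q, xxx, YBBBBYZ)
  read x, top Y: go to q, push YB → (q, xx, YBBBBBYZ)
  read x, top Y: go to q, push YB → (q, x, YBBBBBBYZ)
  read x, top Y: go to q, push YB → (q, ε, YBBBBBBBYZ)
All input consumed in state q with stack YBBBBBBBYZ.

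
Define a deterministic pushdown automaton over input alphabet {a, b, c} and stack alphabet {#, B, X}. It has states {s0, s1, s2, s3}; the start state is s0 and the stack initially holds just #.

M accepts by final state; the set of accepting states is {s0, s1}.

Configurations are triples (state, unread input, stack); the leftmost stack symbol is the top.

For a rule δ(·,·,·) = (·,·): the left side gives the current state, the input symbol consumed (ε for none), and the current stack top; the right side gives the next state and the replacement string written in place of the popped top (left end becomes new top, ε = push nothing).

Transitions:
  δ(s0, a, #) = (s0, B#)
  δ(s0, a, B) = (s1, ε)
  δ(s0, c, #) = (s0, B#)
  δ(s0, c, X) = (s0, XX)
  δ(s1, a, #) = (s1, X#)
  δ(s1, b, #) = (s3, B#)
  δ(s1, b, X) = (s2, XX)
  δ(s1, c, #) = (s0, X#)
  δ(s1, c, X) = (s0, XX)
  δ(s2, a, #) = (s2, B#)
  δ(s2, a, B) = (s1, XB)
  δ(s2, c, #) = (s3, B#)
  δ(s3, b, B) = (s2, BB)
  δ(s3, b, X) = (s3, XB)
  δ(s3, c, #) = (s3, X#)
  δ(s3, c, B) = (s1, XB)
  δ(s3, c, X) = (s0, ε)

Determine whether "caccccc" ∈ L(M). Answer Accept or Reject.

(s0, caccccc, #)
  read c, top #: go to s0, push B# → (s0, accccc, B#)
  read a, top B: go to s1, push ε → (s1, ccccc, #)
  read c, top #: go to s0, push X# → (s0, cccc, X#)
  read c, top X: go to s0, push XX → (s0, ccc, XX#)
  read c, top X: go to s0, push XX → (s0, cc, XXX#)
  read c, top X: go to s0, push XX → (s0, c, XXXX#)
  read c, top X: go to s0, push XX → (s0, ε, XXXXX#)
All input consumed; state s0 ∈ F.

Accept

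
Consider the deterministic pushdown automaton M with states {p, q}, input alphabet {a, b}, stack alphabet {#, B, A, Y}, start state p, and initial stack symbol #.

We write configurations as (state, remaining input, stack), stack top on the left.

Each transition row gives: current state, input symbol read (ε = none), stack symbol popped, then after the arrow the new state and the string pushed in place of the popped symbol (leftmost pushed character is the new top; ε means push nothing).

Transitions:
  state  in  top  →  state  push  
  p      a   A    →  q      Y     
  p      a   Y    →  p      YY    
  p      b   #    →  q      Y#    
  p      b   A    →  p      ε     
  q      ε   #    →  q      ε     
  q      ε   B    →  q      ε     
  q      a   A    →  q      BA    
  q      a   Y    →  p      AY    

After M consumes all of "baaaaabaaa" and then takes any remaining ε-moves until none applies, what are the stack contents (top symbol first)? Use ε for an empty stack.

(p, baaaaabaaa, #)
  read b, top #: go to q, push Y# → (q, aaaaabaaa, Y#)
  read a, top Y: go to p, push AY → (p, aaaabaaa, AY#)
  read a, top A: go to q, push Y → (q, aaabaaa, YY#)
  read a, top Y: go to p, push AY → (p, aabaaa, AYY#)
  read a, top A: go to q, push Y → (q, abaaa, YYY#)
  read a, top Y: go to p, push AY → (p, baaa, AYYY#)
  read b, top A: go to p, push ε → (p, aaa, YYY#)
  read a, top Y: go to p, push YY → (p, aa, YYYY#)
  read a, top Y: go to p, push YY → (p, a, YYYYY#)
  read a, top Y: go to p, push YY → (p, ε, YYYYYY#)
All input consumed in state p with stack YYYYYY#.

YYYYYY#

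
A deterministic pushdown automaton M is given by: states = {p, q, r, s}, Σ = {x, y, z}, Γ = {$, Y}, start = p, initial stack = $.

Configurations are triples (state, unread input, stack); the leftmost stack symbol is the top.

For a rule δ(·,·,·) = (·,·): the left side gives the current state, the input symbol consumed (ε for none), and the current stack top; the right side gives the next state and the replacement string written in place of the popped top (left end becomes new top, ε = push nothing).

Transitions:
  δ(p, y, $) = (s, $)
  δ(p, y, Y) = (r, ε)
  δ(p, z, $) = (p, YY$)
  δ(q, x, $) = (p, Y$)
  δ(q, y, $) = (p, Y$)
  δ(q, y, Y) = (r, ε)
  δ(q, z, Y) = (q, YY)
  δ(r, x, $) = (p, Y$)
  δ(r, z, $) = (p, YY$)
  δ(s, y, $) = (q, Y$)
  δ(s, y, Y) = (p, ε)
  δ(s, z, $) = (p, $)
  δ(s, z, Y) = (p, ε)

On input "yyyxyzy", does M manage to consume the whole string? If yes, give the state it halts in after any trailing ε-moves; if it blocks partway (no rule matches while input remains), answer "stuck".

r

(p, yyyxyzy, $)
  read y, top $: go to s, push $ → (s, yyxyzy, $)
  read y, top $: go to q, push Y$ → (q, yxyzy, Y$)
  read y, top Y: go to r, push ε → (r, xyzy, $)
  read x, top $: go to p, push Y$ → (p, yzy, Y$)
  read y, top Y: go to r, push ε → (r, zy, $)
  read z, top $: go to p, push YY$ → (p, y, YY$)
  read y, top Y: go to r, push ε → (r, ε, Y$)
All input consumed; M is in state r.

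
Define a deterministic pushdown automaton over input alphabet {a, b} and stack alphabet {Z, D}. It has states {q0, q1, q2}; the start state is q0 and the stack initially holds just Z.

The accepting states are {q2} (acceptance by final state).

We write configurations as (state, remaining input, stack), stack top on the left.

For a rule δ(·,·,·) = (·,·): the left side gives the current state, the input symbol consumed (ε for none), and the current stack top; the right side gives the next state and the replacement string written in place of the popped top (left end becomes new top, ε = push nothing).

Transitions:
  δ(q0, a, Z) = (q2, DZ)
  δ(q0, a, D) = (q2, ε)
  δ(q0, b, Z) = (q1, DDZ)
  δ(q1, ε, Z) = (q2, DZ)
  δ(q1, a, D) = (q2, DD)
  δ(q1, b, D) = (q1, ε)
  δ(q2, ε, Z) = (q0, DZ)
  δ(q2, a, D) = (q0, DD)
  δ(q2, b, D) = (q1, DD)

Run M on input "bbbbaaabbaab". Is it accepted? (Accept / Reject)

Reject

(q0, bbbbaaabbaab, Z) ⊢ (q1, bbbaaabbaab, DDZ) ⊢ (q1, bbaaabbaab, DZ) ⊢ (q1, baaabbaab, Z) ⊢ (q2, baaabbaab, DZ) ⊢ (q1, aaabbaab, DDZ) ⊢ (q2, aabbaab, DDDZ) ⊢ (q0, abbaab, DDDDZ) ⊢ (q2, bbaab, DDDZ) ⊢ (q1, baab, DDDDZ) ⊢ (q1, aab, DDDZ) ⊢ (q2, ab, DDDDZ) ⊢ (q0, b, DDDDDZ)
No transition applies at (q0, b, DDDDDZ); input not fully consumed.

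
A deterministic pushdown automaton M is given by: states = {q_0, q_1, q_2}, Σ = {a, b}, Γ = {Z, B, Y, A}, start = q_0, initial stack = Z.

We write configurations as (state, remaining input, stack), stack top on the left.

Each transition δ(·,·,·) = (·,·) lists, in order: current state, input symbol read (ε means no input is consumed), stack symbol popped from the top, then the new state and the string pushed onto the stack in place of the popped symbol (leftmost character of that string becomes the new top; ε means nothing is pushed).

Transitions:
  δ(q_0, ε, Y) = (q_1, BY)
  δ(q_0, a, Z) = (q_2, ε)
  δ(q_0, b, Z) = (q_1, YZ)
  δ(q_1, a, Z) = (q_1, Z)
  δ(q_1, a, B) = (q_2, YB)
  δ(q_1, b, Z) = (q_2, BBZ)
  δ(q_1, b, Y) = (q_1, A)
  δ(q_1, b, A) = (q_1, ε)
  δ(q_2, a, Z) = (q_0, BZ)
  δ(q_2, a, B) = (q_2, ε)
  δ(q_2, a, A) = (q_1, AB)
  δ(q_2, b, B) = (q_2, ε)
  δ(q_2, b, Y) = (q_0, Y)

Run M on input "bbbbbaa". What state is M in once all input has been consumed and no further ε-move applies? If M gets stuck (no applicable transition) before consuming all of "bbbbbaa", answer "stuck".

q_0

(q_0, bbbbbaa, Z)
  read b, top Z: go to q_1, push YZ → (q_1, bbbbaa, YZ)
  read b, top Y: go to q_1, push A → (q_1, bbbaa, AZ)
  read b, top A: go to q_1, push ε → (q_1, bbaa, Z)
  read b, top Z: go to q_2, push BBZ → (q_2, baa, BBZ)
  read b, top B: go to q_2, push ε → (q_2, aa, BZ)
  read a, top B: go to q_2, push ε → (q_2, a, Z)
  read a, top Z: go to q_0, push BZ → (q_0, ε, BZ)
All input consumed; M is in state q_0.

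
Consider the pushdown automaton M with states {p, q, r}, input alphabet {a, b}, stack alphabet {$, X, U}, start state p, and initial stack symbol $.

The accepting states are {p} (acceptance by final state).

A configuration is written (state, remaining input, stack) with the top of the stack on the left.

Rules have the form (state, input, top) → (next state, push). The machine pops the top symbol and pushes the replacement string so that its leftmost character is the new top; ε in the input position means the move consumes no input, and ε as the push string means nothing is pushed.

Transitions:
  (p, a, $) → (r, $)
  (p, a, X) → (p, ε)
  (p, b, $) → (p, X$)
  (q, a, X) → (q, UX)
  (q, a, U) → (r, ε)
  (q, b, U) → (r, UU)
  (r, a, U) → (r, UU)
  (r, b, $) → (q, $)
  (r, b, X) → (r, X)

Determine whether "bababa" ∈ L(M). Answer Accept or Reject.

One accepting computation: (p, bababa, $) ⊢ (p, ababa, X$) ⊢ (p, baba, $) ⊢ (p, aba, X$) ⊢ (p, ba, $) ⊢ (p, a, X$) ⊢ (p, ε, $)
All input consumed and state p ∈ F.

Accept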